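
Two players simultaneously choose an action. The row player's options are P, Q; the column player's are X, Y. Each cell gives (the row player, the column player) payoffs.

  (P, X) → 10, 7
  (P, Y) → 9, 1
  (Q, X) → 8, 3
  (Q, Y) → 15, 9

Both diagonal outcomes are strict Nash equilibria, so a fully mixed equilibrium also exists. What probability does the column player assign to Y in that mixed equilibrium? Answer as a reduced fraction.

1/4

The column player's mix q on X must make the row player indifferent between P and Q.
The row player's payoff from P: 10q + 9(1−q). From Q: 8q + 15(1−q).
Set equal: 2q = 6(1−q) → q = 6/8 = 3/4.
Probability on Y is 1 − 3/4 = 1/4.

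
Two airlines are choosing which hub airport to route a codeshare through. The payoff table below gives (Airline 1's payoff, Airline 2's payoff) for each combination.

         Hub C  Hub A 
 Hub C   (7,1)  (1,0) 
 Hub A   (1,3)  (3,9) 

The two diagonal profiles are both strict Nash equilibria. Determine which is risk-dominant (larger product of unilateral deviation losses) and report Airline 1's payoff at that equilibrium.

At both Hub C: Airline 1 loses 7 − 1 = 6 by deviating; Airline 2 loses 1 − 0 = 1. Product = 6·1 = 6.
At both Hub A: Airline 1 loses 3 − 1 = 2 by deviating; Airline 2 loses 9 − 3 = 6. Product = 2·6 = 12.
12 > 6, so both Hub A is risk-dominant. Airline 1's payoff there is 3.

3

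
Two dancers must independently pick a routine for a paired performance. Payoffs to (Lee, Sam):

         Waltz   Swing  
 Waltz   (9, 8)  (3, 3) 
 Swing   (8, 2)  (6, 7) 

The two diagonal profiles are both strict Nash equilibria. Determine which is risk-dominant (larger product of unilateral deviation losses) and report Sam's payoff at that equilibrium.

At both Waltz: Lee loses 9 − 8 = 1 by deviating; Sam loses 8 − 3 = 5. Product = 1·5 = 5.
At both Swing: Lee loses 6 − 3 = 3 by deviating; Sam loses 7 − 2 = 5. Product = 3·5 = 15.
15 > 5, so both Swing is risk-dominant. Sam's payoff there is 7.

7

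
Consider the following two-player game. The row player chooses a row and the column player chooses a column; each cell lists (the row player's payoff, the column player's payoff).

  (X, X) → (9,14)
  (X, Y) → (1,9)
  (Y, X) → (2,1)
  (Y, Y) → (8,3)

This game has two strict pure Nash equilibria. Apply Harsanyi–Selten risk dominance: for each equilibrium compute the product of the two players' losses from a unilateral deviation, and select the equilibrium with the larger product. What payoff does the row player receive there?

At both X: the row player loses 9 − 2 = 7 by deviating; the column player loses 14 − 9 = 5. Product = 7·5 = 35.
At both Y: the row player loses 8 − 1 = 7 by deviating; the column player loses 3 − 1 = 2. Product = 7·2 = 14.
35 > 14, so both X is risk-dominant. The row player's payoff there is 9.

9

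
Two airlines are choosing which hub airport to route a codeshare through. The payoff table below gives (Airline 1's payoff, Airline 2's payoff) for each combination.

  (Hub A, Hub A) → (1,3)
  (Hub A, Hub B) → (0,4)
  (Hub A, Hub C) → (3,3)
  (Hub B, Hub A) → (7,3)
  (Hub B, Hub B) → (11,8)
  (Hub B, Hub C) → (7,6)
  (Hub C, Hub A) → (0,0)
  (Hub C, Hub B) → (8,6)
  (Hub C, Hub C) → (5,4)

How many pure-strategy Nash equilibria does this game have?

1

Both Hub B: Airline 1 gets 11 (best alternative 8); Airline 2 gets 8 (best alternative 6). Neither deviates — NE.
Both Hub A is not a NE: Airline 1 would switch to Hub B (7 > 1).
No other cell survives both best-response checks, so there is 1 pure NE.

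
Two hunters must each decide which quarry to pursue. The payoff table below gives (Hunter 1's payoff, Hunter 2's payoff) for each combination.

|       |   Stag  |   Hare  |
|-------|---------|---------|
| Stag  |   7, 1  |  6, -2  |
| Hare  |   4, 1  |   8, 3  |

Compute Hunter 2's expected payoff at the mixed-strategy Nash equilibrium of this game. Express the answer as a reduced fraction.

Hunter 1 mixes with probability p on Stag, chosen so Hunter 2 is indifferent: 1p + 1(1−p) = (-2)p + 3(1−p) gives p = 2/5.
Hunter 2's expected payoff is 1·2/5 + 1·3/5 = 1.

1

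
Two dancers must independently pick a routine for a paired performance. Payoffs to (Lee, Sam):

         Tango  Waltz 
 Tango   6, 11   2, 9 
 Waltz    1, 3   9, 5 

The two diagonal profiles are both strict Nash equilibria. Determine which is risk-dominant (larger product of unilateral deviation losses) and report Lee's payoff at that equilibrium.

At both Tango: Lee loses 6 − 1 = 5 by deviating; Sam loses 11 − 9 = 2. Product = 5·2 = 10.
At both Waltz: Lee loses 9 − 2 = 7 by deviating; Sam loses 5 − 3 = 2. Product = 7·2 = 14.
14 > 10, so both Waltz is risk-dominant. Lee's payoff there is 9.

9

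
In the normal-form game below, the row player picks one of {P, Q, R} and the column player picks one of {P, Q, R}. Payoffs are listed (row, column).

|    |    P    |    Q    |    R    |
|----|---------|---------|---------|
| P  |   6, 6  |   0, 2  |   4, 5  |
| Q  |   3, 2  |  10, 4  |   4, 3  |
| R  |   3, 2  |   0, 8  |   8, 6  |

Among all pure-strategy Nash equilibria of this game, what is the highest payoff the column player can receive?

6

Both P is a pure NE (the row player: 6 ≥ 3; the column player: 6 ≥ 5). The column player gets 6.
Both Q is a pure NE (the row player: 10 ≥ 0; the column player: 4 ≥ 3). The column player gets 4.
Every other cell has a profitable deviation for at least one player. Highest of {6, 4} is 6.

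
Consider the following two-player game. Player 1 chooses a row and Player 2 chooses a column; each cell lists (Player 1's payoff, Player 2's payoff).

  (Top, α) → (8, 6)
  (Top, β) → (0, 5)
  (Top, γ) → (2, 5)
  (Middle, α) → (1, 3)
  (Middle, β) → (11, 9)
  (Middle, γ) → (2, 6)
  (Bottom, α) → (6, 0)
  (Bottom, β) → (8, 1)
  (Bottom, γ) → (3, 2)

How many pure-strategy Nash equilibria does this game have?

3

(Top, α): Player 1 gets 8 (best alternative 6); Player 2 gets 6 (best alternative 5). Neither deviates — NE.
(Middle, β): Player 1 gets 11 (best alternative 8); Player 2 gets 9 (best alternative 6). Neither deviates — NE.
(Bottom, γ): Player 1 gets 3 (best alternative 2); Player 2 gets 2 (best alternative 1). Neither deviates — NE.
(Bottom, β) is not a NE: Player 1 would switch to Middle (11 > 8).
No other cell survives both best-response checks, so there are 3 pure NE.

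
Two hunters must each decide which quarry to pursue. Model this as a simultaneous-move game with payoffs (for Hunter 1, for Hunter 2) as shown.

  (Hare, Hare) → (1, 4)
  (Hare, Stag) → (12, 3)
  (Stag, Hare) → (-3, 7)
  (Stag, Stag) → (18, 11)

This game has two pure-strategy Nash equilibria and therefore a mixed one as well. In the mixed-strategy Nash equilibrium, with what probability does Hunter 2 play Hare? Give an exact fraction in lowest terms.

3/5

Hunter 2's mix q on Hare must make Hunter 1 indifferent between Hare and Stag.
Hunter 1's payoff from Hare: 1q + 12(1−q). From Stag: (-3)q + 18(1−q).
Set equal: 4q = 6(1−q) → q = 6/10 = 3/5.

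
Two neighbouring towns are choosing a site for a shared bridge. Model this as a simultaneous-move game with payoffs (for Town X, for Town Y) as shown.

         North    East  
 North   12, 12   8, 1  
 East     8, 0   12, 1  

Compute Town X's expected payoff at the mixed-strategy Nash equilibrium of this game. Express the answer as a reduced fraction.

Town Y mixes with probability q on North, chosen so Town X is indifferent: 12q + 8(1−q) = 8q + 12(1−q) gives q = 1/2.
Town X's expected payoff (from either row, since indifferent) is 12·1/2 + 8·1/2 = 10.

10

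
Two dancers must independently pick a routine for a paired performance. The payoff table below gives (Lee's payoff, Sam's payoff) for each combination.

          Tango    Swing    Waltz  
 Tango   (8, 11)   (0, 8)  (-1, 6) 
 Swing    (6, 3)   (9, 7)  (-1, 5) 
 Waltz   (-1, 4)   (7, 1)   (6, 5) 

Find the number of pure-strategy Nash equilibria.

3

Both Tango: Lee gets 8 (best alternative 6); Sam gets 11 (best alternative 8). Neither deviates — NE.
Both Swing: Lee gets 9 (best alternative 7); Sam gets 7 (best alternative 5). Neither deviates — NE.
Both Waltz: Lee gets 6 (best alternative -1); Sam gets 5 (best alternative 4). Neither deviates — NE.
(Swing, Waltz) is not a NE: Lee would switch to Waltz (6 > -1).
No other cell survives both best-response checks, so there are 3 pure NE.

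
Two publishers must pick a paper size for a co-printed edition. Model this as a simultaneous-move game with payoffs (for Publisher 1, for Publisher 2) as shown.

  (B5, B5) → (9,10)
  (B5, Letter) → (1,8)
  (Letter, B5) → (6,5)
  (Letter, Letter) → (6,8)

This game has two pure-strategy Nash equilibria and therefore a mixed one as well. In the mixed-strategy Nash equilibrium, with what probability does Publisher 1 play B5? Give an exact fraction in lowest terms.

Publisher 1's mix p on B5 must make Publisher 2 indifferent between B5 and Letter.
Publisher 2's payoff from B5: 10p + 5(1−p). From Letter: 8p + 8(1−p).
Set equal: 2p = 3(1−p) → p = 3/5.

3/5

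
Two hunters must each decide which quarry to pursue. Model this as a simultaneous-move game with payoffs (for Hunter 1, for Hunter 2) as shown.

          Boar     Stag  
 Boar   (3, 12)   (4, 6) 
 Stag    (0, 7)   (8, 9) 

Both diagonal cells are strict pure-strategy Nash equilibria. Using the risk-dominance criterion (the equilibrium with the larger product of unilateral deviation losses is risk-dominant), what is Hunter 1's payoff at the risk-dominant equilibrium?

3

At both Boar: Hunter 1 loses 3 − 0 = 3 by deviating; Hunter 2 loses 12 − 6 = 6. Product = 3·6 = 18.
At both Stag: Hunter 1 loses 8 − 4 = 4 by deviating; Hunter 2 loses 9 − 7 = 2. Product = 4·2 = 8.
18 > 8, so both Boar is risk-dominant. Hunter 1's payoff there is 3.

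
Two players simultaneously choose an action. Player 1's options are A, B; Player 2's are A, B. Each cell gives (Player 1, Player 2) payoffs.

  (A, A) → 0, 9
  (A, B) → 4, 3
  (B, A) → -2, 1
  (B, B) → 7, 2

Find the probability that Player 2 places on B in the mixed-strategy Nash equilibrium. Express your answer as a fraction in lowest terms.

Player 2's mix q on A must make Player 1 indifferent between A and B.
Player 1's payoff from A: 0q + 4(1−q). From B: (-2)q + 7(1−q).
Set equal: 2q = 3(1−q) → q = 3/5.
Probability on B is 1 − 3/5 = 2/5.

2/5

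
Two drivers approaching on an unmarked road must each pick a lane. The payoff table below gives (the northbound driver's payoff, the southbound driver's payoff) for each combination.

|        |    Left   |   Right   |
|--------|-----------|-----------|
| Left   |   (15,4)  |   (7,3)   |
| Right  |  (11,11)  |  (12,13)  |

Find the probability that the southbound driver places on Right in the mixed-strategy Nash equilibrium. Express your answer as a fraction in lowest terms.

4/9

The southbound driver's mix q on Left must make the northbound driver indifferent between Left and Right.
The northbound driver's payoff from Left: 15q + 7(1−q). From Right: 11q + 12(1−q).
Set equal: 4q = 5(1−q) → q = 5/9.
Probability on Right is 1 − 5/9 = 4/9.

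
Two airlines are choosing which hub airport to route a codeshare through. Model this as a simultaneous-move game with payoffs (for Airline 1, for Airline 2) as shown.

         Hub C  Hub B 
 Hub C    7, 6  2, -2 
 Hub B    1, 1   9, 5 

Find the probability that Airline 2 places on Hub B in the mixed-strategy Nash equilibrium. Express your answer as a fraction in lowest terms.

Airline 2's mix q on Hub C must make Airline 1 indifferent between Hub C and Hub B.
Airline 1's payoff from Hub C: 7q + 2(1−q). From Hub B: 1q + 9(1−q).
Set equal: 6q = 7(1−q) → q = 7/13.
Probability on Hub B is 1 − 7/13 = 6/13.

6/13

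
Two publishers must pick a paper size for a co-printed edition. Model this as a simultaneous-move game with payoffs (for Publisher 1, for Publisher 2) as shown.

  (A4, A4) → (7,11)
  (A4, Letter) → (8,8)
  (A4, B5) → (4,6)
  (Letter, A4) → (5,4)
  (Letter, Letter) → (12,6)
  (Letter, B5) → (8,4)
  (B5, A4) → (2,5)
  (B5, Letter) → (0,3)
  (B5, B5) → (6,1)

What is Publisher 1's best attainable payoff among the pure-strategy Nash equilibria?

12

Both A4 is a pure NE (Publisher 1: 7 ≥ 5; Publisher 2: 11 ≥ 8). Publisher 1 gets 7.
Both Letter is a pure NE (Publisher 1: 12 ≥ 8; Publisher 2: 6 ≥ 4). Publisher 1 gets 12.
Every other cell has a profitable deviation for at least one player. Highest of {7, 12} is 12.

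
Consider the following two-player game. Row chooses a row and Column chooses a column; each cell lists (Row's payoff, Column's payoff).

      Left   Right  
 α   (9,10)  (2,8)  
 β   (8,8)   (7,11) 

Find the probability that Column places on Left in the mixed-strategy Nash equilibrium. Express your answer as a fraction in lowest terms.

5/6

Column's mix q on Left must make Row indifferent between α and β.
Row's payoff from α: 9q + 2(1−q). From β: 8q + 7(1−q).
Set equal: 1q = 5(1−q) → q = 5/6.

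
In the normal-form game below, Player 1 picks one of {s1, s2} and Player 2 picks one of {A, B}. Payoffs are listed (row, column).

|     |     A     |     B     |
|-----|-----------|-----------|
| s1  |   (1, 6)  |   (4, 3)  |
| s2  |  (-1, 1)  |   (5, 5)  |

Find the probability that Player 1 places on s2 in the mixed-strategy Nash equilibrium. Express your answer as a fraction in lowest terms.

Player 1's mix p on s1 must make Player 2 indifferent between A and B.
Player 2's payoff from A: 6p + 1(1−p). From B: 3p + 5(1−p).
Set equal: 3p = 4(1−p) → p = 4/7.
Probability on s2 is 1 − 4/7 = 3/7.

3/7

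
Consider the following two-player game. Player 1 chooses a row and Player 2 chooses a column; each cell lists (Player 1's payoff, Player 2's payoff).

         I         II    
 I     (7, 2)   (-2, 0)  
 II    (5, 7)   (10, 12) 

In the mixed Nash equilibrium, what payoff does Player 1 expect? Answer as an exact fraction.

40/7

Player 2 mixes with probability q on I, chosen so Player 1 is indifferent: 7q + (-2)(1−q) = 5q + 10(1−q) gives q = 6/7.
Player 1's expected payoff (from either row, since indifferent) is 7·6/7 + (-2)·1/7 = 40/7.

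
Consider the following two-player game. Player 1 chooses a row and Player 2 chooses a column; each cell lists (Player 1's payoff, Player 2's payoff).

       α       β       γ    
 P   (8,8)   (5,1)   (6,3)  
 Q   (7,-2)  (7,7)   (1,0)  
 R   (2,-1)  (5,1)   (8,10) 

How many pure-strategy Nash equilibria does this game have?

3

(P, α): Player 1 gets 8 (best alternative 7); Player 2 gets 8 (best alternative 3). Neither deviates — NE.
(Q, β): Player 1 gets 7 (best alternative 5); Player 2 gets 7 (best alternative 0). Neither deviates — NE.
(R, γ): Player 1 gets 8 (best alternative 6); Player 2 gets 10 (best alternative 1). Neither deviates — NE.
(Q, γ) is not a NE: Player 1 would switch to R (8 > 1).
No other cell survives both best-response checks, so there are 3 pure NE.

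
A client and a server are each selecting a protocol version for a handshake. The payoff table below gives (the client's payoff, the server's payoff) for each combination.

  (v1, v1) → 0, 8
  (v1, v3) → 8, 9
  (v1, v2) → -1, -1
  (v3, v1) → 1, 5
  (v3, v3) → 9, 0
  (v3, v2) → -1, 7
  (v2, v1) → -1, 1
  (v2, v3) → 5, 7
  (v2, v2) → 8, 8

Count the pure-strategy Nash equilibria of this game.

Both v2: the client gets 8 (best alternative -1); the server gets 8 (best alternative 7). Neither deviates — NE.
Both v1 is not a NE: the client would switch to v3 (1 > 0).
No other cell survives both best-response checks, so there is 1 pure NE.

1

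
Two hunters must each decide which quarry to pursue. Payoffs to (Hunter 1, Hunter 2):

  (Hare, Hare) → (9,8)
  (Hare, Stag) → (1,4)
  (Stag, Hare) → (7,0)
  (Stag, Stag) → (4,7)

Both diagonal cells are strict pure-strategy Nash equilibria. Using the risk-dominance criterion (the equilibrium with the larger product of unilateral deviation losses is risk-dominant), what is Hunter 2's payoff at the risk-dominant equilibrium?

7

At both Hare: Hunter 1 loses 9 − 7 = 2 by deviating; Hunter 2 loses 8 − 4 = 4. Product = 2·4 = 8.
At both Stag: Hunter 1 loses 4 − 1 = 3 by deviating; Hunter 2 loses 7 − 0 = 7. Product = 3·7 = 21.
21 > 8, so both Stag is risk-dominant. Hunter 2's payoff there is 7.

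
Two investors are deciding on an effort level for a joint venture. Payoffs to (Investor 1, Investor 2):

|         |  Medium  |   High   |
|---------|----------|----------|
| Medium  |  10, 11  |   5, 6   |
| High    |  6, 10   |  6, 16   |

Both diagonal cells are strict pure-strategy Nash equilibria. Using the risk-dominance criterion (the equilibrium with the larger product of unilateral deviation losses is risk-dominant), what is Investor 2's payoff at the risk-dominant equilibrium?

At both Medium: Investor 1 loses 10 − 6 = 4 by deviating; Investor 2 loses 11 − 6 = 5. Product = 4·5 = 20.
At both High: Investor 1 loses 6 − 5 = 1 by deviating; Investor 2 loses 16 − 10 = 6. Product = 1·6 = 6.
20 > 6, so both Medium is risk-dominant. Investor 2's payoff there is 11.

11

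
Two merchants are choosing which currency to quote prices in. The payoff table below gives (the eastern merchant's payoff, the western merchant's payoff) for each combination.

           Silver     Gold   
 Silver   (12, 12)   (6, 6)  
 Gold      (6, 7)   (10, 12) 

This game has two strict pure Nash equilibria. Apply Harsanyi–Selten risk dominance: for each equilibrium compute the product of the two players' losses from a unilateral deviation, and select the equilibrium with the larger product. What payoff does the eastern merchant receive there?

12

At both Silver: the eastern merchant loses 12 − 6 = 6 by deviating; the western merchant loses 12 − 6 = 6. Product = 6·6 = 36.
At both Gold: the eastern merchant loses 10 − 6 = 4 by deviating; the western merchant loses 12 − 7 = 5. Product = 4·5 = 20.
36 > 20, so both Silver is risk-dominant. The eastern merchant's payoff there is 12.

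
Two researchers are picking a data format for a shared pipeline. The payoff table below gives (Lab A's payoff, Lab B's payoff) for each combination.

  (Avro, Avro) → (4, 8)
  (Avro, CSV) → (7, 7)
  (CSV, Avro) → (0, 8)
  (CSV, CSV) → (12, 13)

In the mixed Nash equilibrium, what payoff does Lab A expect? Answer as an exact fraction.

16/3

Lab B mixes with probability q on Avro, chosen so Lab A is indifferent: 4q + 7(1−q) = 0q + 12(1−q) gives q = 5/9.
Lab A's expected payoff (from either row, since indifferent) is 4·5/9 + 7·4/9 = 16/3.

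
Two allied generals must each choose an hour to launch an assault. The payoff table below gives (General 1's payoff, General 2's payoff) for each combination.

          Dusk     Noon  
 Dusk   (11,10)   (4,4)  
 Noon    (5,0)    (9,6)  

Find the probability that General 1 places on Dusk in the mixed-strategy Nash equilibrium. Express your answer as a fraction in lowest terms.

1/2

General 1's mix p on Dusk must make General 2 indifferent between Dusk and Noon.
General 2's payoff from Dusk: 10p + 0(1−p). From Noon: 4p + 6(1−p).
Set equal: 6p = 6(1−p) → p = 6/12 = 1/2.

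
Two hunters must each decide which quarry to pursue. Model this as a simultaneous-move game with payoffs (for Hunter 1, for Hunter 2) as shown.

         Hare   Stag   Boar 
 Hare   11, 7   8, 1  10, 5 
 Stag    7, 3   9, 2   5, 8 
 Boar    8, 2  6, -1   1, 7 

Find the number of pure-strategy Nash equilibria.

1

Both Hare: Hunter 1 gets 11 (best alternative 8); Hunter 2 gets 7 (best alternative 5). Neither deviates — NE.
Both Boar is not a NE: Hunter 1 would switch to Hare (10 > 1).
No other cell survives both best-response checks, so there is 1 pure NE.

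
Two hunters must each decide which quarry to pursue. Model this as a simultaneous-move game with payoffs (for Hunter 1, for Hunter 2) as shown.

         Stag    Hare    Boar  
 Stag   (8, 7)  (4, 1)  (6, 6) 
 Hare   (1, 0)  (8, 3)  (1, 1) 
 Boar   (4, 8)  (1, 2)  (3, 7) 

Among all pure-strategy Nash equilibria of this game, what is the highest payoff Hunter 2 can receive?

Both Stag is a pure NE (Hunter 1: 8 ≥ 4; Hunter 2: 7 ≥ 6). Hunter 2 gets 7.
Both Hare is a pure NE (Hunter 1: 8 ≥ 4; Hunter 2: 3 ≥ 1). Hunter 2 gets 3.
Every other cell has a profitable deviation for at least one player. Highest of {7, 3} is 7.

7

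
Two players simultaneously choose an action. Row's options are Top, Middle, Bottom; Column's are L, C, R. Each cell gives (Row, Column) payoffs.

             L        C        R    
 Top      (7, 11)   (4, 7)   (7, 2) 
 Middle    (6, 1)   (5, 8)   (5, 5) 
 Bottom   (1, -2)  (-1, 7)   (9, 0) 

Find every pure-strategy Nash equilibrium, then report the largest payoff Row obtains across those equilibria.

(Top, L) is a pure NE (Row: 7 ≥ 6; Column: 11 ≥ 7). Row gets 7.
(Middle, C) is a pure NE (Row: 5 ≥ 4; Column: 8 ≥ 5). Row gets 5.
Every other cell has a profitable deviation for at least one player. Highest of {7, 5} is 7.

7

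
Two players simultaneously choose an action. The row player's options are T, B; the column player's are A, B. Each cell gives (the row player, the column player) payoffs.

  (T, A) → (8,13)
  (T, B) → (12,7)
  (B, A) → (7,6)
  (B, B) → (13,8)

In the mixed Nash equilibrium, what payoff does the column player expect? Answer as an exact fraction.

31/4

The row player mixes with probability p on T, chosen so the column player is indifferent: 13p + 6(1−p) = 7p + 8(1−p) gives p = 1/4.
The column player's expected payoff is 13·1/4 + 6·3/4 = 31/4.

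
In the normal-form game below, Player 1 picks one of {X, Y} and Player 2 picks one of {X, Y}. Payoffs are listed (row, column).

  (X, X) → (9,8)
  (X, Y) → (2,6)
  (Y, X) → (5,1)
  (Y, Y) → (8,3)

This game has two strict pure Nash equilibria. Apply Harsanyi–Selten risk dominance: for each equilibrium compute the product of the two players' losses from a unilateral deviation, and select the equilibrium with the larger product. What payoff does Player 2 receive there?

3

At both X: Player 1 loses 9 − 5 = 4 by deviating; Player 2 loses 8 − 6 = 2. Product = 4·2 = 8.
At both Y: Player 1 loses 8 − 2 = 6 by deviating; Player 2 loses 3 − 1 = 2. Product = 6·2 = 12.
12 > 8, so both Y is risk-dominant. Player 2's payoff there is 3.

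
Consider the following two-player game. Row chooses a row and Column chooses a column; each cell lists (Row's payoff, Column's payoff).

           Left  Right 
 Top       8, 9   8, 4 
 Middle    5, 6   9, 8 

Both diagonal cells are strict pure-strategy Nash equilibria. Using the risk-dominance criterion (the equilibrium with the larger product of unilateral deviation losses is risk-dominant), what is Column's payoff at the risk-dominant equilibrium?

9

At (Top, Left): Row loses 8 − 5 = 3 by deviating; Column loses 9 − 4 = 5. Product = 3·5 = 15.
At (Middle, Right): Row loses 9 − 8 = 1 by deviating; Column loses 8 − 6 = 2. Product = 1·2 = 2.
15 > 2, so (Top, Left) is risk-dominant. Column's payoff there is 9.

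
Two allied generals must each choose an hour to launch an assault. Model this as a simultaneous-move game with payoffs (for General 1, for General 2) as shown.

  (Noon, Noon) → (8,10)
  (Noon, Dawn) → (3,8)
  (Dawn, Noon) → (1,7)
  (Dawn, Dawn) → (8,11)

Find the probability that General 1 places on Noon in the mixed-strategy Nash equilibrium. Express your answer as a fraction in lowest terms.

General 1's mix p on Noon must make General 2 indifferent between Noon and Dawn.
General 2's payoff from Noon: 10p + 7(1−p). From Dawn: 8p + 11(1−p).
Set equal: 2p = 4(1−p) → p = 4/6 = 2/3.

2/3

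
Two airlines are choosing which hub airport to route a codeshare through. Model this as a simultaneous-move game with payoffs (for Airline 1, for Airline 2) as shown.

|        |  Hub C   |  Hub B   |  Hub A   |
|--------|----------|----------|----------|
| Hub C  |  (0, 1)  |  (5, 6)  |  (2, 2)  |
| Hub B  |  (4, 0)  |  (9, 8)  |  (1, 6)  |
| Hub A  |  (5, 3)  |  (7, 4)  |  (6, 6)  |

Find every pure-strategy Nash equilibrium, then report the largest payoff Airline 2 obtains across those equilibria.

8

Both Hub B is a pure NE (Airline 1: 9 ≥ 7; Airline 2: 8 ≥ 6). Airline 2 gets 8.
Both Hub A is a pure NE (Airline 1: 6 ≥ 2; Airline 2: 6 ≥ 4). Airline 2 gets 6.
Every other cell has a profitable deviation for at least one player. Highest of {8, 6} is 8.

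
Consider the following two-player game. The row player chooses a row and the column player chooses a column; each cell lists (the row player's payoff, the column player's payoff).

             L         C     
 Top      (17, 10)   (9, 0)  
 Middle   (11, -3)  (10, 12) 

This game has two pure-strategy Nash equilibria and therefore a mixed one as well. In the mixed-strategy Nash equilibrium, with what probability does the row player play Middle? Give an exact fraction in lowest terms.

The row player's mix p on Top must make the column player indifferent between L and C.
The column player's payoff from L: 10p + (-3)(1−p). From C: 0p + 12(1−p).
Set equal: 10p = 15(1−p) → p = 15/25 = 3/5.
Probability on Middle is 1 − 3/5 = 2/5.

2/5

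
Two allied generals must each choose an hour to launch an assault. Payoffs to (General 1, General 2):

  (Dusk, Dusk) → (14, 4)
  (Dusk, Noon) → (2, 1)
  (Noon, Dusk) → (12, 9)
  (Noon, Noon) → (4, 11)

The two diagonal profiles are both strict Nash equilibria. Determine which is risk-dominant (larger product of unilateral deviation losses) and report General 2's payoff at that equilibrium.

At both Dusk: General 1 loses 14 − 12 = 2 by deviating; General 2 loses 4 − 1 = 3. Product = 2·3 = 6.
At both Noon: General 1 loses 4 − 2 = 2 by deviating; General 2 loses 11 − 9 = 2. Product = 2·2 = 4.
6 > 4, so both Dusk is risk-dominant. General 2's payoff there is 4.

4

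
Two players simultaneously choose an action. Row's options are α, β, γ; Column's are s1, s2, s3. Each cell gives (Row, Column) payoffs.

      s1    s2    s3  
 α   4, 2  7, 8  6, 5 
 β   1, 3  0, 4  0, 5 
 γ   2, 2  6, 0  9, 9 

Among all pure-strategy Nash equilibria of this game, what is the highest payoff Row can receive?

(α, s2) is a pure NE (Row: 7 ≥ 6; Column: 8 ≥ 5). Row gets 7.
(γ, s3) is a pure NE (Row: 9 ≥ 6; Column: 9 ≥ 2). Row gets 9.
Every other cell has a profitable deviation for at least one player. Highest of {7, 9} is 9.

9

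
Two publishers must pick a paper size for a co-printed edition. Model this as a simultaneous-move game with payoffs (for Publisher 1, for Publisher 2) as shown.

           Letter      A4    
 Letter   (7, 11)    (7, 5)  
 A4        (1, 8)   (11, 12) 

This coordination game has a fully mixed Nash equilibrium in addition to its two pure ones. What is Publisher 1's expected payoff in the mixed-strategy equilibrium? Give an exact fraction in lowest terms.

Publisher 2 mixes with probability q on Letter, chosen so Publisher 1 is indifferent: 7q + 7(1−q) = 1q + 11(1−q) gives q = 2/5.
Publisher 1's expected payoff (from either row, since indifferent) is 7·2/5 + 7·3/5 = 7.

7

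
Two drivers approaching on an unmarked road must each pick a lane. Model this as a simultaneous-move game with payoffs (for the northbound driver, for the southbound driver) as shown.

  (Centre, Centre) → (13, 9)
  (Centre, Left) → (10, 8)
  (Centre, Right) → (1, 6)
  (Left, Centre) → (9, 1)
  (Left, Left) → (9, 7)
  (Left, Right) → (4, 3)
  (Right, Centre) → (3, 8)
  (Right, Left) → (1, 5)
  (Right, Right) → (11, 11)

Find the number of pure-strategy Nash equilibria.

Both Centre: the northbound driver gets 13 (best alternative 9); the southbound driver gets 9 (best alternative 8). Neither deviates — NE.
Both Right: the northbound driver gets 11 (best alternative 4); the southbound driver gets 11 (best alternative 8). Neither deviates — NE.
Both Left is not a NE: the northbound driver would switch to Centre (10 > 9).
No other cell survives both best-response checks, so there are 2 pure NE.

2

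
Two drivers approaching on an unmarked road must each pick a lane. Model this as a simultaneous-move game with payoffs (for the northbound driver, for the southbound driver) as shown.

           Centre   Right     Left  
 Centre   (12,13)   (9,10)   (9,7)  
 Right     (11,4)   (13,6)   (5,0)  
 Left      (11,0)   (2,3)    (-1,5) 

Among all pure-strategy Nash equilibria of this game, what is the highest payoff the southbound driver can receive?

13

Both Centre is a pure NE (the northbound driver: 12 ≥ 11; the southbound driver: 13 ≥ 10). The southbound driver gets 13.
Both Right is a pure NE (the northbound driver: 13 ≥ 9; the southbound driver: 6 ≥ 4). The southbound driver gets 6.
Every other cell has a profitable deviation for at least one player. Highest of {13, 6} is 13.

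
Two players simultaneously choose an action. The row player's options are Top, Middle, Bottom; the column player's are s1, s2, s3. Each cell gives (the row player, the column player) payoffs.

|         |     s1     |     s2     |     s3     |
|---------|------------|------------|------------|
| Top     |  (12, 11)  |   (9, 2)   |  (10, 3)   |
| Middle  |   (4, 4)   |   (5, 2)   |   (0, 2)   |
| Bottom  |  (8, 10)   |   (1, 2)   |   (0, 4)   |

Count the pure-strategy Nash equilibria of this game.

(Top, s1): the row player gets 12 (best alternative 8); the column player gets 11 (best alternative 3). Neither deviates — NE.
(Middle, s2) is not a NE: the row player would switch to Top (9 > 5).
No other cell survives both best-response checks, so there is 1 pure NE.

1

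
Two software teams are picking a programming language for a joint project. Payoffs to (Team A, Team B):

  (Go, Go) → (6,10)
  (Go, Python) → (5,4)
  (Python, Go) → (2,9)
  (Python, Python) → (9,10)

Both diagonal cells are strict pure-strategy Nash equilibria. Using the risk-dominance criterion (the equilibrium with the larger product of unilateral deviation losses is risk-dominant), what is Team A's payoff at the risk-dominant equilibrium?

6

At both Go: Team A loses 6 − 2 = 4 by deviating; Team B loses 10 − 4 = 6. Product = 4·6 = 24.
At both Python: Team A loses 9 − 5 = 4 by deviating; Team B loses 10 − 9 = 1. Product = 4·1 = 4.
24 > 4, so both Go is risk-dominant. Team A's payoff there is 6.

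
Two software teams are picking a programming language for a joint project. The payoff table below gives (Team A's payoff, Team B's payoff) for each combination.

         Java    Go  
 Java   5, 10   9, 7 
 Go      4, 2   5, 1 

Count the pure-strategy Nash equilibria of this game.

Both Java: Team A gets 5 (best alternative 4); Team B gets 10 (best alternative 7). Neither deviates — NE.
Both Go is not a NE: Team A would switch to Java (9 > 5).
No other cell survives both best-response checks, so there is 1 pure NE.

1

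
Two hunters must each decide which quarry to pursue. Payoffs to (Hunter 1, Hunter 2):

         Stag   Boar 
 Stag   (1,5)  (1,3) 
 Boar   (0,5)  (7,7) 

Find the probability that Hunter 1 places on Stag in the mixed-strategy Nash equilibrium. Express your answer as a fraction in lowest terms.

1/2

Hunter 1's mix p on Stag must make Hunter 2 indifferent between Stag and Boar.
Hunter 2's payoff from Stag: 5p + 5(1−p). From Boar: 3p + 7(1−p).
Set equal: 2p = 2(1−p) → p = 2/4 = 1/2.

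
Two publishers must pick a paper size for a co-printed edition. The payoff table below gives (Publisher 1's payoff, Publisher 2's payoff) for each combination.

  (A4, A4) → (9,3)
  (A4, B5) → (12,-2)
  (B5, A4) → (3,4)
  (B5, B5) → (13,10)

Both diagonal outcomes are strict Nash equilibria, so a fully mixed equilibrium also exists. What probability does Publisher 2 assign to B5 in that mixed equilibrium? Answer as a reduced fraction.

6/7

Publisher 2's mix q on A4 must make Publisher 1 indifferent between A4 and B5.
Publisher 1's payoff from A4: 9q + 12(1−q). From B5: 3q + 13(1−q).
Set equal: 6q = 1(1−q) → q = 1/7.
Probability on B5 is 1 − 1/7 = 6/7.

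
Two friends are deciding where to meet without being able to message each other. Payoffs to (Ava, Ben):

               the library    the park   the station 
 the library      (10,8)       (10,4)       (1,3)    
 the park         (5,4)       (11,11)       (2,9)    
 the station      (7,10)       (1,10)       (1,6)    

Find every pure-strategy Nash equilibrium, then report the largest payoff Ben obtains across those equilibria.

Both the library is a pure NE (Ava: 10 ≥ 7; Ben: 8 ≥ 4). Ben gets 8.
Both the park is a pure NE (Ava: 11 ≥ 10; Ben: 11 ≥ 9). Ben gets 11.
Every other cell has a profitable deviation for at least one player. Highest of {8, 11} is 11.

11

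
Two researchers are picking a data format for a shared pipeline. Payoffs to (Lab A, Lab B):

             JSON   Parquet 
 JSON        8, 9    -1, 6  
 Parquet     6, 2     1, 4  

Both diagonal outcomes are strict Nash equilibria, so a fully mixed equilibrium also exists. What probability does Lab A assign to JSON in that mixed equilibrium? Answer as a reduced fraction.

Lab A's mix p on JSON must make Lab B indifferent between JSON and Parquet.
Lab B's payoff from JSON: 9p + 2(1−p). From Parquet: 6p + 4(1−p).
Set equal: 3p = 2(1−p) → p = 2/5.

2/5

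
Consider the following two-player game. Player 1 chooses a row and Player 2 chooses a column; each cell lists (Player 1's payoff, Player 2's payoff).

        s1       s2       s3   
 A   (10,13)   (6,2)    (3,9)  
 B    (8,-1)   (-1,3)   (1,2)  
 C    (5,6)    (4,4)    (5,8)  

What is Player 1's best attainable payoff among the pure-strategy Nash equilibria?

10

(A, s1) is a pure NE (Player 1: 10 ≥ 8; Player 2: 13 ≥ 9). Player 1 gets 10.
(C, s3) is a pure NE (Player 1: 5 ≥ 3; Player 2: 8 ≥ 6). Player 1 gets 5.
Every other cell has a profitable deviation for at least one player. Highest of {10, 5} is 10.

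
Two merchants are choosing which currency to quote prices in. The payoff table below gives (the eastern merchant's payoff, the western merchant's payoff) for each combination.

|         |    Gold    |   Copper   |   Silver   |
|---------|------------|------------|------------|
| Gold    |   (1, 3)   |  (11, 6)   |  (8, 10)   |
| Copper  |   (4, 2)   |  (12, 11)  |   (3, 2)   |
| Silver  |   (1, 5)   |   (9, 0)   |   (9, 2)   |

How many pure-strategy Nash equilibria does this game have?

Both Copper: the eastern merchant gets 12 (best alternative 11); the western merchant gets 11 (best alternative 2). Neither deviates — NE.
Both Silver is not a NE: the western merchant would switch to Gold (5 > 2).
No other cell survives both best-response checks, so there is 1 pure NE.

1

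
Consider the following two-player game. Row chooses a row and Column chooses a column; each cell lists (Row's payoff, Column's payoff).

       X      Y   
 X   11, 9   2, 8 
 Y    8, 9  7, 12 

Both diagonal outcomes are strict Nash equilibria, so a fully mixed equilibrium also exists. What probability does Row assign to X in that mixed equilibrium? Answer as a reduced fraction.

Row's mix p on X must make Column indifferent between X and Y.
Column's payoff from X: 9p + 9(1−p). From Y: 8p + 12(1−p).
Set equal: 1p = 3(1−p) → p = 3/4.

3/4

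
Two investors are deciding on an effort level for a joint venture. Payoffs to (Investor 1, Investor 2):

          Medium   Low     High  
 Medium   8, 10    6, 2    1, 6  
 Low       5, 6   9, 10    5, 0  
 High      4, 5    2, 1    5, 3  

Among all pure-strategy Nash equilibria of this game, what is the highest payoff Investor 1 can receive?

Both Medium is a pure NE (Investor 1: 8 ≥ 5; Investor 2: 10 ≥ 6). Investor 1 gets 8.
Both Low is a pure NE (Investor 1: 9 ≥ 6; Investor 2: 10 ≥ 6). Investor 1 gets 9.
Every other cell has a profitable deviation for at least one player. Highest of {8, 9} is 9.

9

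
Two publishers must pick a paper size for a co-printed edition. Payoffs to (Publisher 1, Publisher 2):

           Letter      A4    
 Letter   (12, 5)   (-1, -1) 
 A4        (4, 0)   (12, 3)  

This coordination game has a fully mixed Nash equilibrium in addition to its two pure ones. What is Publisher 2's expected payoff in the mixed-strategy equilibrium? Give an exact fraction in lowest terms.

5/3

Publisher 1 mixes with probability p on Letter, chosen so Publisher 2 is indifferent: 5p + 0(1−p) = (-1)p + 3(1−p) gives p = 1/3.
Publisher 2's expected payoff is 5·1/3 + 0·2/3 = 5/3.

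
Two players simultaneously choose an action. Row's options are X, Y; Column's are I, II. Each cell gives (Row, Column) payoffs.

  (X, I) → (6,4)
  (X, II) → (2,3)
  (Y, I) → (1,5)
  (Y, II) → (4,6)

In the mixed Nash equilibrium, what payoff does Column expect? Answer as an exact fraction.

Row mixes with probability p on X, chosen so Column is indifferent: 4p + 5(1−p) = 3p + 6(1−p) gives p = 1/2.
Column's expected payoff is 4·1/2 + 5·1/2 = 9/2.

9/2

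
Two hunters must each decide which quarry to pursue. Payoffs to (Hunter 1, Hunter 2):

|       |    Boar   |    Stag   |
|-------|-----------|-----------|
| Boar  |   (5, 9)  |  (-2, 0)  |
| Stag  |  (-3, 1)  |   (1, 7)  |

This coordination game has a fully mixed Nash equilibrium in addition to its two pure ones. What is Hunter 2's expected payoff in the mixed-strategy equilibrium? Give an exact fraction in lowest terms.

Hunter 1 mixes with probability p on Boar, chosen so Hunter 2 is indifferent: 9p + 1(1−p) = 0p + 7(1−p) gives p = 2/5.
Hunter 2's expected payoff is 9·2/5 + 1·3/5 = 21/5.

21/5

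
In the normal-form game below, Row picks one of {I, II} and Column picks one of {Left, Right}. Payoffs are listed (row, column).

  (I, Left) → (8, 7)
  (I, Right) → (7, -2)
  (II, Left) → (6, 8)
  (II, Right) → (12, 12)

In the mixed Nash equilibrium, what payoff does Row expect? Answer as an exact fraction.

54/7

Column mixes with probability q on Left, chosen so Row is indifferent: 8q + 7(1−q) = 6q + 12(1−q) gives q = 5/7.
Row's expected payoff (from either row, since indifferent) is 8·5/7 + 7·2/7 = 54/7.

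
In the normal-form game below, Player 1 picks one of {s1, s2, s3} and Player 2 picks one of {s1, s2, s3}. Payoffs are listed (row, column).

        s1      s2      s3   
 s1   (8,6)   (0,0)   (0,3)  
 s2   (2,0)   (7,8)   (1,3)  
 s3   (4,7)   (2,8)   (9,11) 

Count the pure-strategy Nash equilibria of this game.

3

Both s1: Player 1 gets 8 (best alternative 4); Player 2 gets 6 (best alternative 3). Neither deviates — NE.
Both s2: Player 1 gets 7 (best alternative 2); Player 2 gets 8 (best alternative 3). Neither deviates — NE.
Both s3: Player 1 gets 9 (best alternative 1); Player 2 gets 11 (best alternative 8). Neither deviates — NE.
(s2, s1) is not a NE: Player 1 would switch to s1 (8 > 2).
No other cell survives both best-response checks, so there are 3 pure NE.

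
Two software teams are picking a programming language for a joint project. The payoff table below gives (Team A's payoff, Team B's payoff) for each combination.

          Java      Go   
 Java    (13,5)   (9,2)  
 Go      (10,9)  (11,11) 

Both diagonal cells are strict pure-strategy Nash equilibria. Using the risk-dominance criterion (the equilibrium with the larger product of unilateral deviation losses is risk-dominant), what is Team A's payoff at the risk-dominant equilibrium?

13

At both Java: Team A loses 13 − 10 = 3 by deviating; Team B loses 5 − 2 = 3. Product = 3·3 = 9.
At both Go: Team A loses 11 − 9 = 2 by deviating; Team B loses 11 − 9 = 2. Product = 2·2 = 4.
9 > 4, so both Java is risk-dominant. Team A's payoff there is 13.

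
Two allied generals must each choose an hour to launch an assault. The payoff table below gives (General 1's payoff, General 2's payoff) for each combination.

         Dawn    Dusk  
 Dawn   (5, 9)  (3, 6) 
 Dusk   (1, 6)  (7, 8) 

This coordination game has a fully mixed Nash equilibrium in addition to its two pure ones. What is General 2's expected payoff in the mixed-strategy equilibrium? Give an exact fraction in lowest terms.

General 1 mixes with probability p on Dawn, chosen so General 2 is indifferent: 9p + 6(1−p) = 6p + 8(1−p) gives p = 2/5.
General 2's expected payoff is 9·2/5 + 6·3/5 = 36/5.

36/5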